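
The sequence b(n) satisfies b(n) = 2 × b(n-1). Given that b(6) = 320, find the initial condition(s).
In general b(n) = 2ⁿ · b(0). At n = 6: b(0) = b(6) / 2^6 = 320 / 64 = 5.

b(0) = 5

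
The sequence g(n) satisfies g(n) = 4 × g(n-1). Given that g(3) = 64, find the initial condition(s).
In general g(n) = 4ⁿ · g(0). At n = 3: g(0) = g(3) / 4^3 = 64 / 64 = 1.

g(0) = 1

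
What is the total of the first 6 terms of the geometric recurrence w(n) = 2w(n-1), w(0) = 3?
Computing the sequence terms: 3, 6, 12, 24, 48, 96
Adding these values together:

189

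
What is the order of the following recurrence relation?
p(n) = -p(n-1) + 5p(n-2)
The order is the largest lag k for which p(n-k) appears. Here the deepest term is p(n-2), so the order is 2.

Order 2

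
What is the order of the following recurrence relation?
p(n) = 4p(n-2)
The order is the largest lag k for which p(n-k) appears. Here the deepest term is p(n-2), so the order is 2.

Order 2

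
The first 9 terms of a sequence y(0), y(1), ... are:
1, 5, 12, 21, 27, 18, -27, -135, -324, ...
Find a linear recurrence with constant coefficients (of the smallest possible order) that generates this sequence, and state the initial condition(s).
Look for the lowest-order linear relation among consecutive terms.
Observation: y(n) - 3·y(n-1) - (-3)·y(n-2) = 0 holds for the shown terms, and no order-1 relation y(n) = α·y(n-1) + β fits.
Check at n=3: 3·12 + (-3)·5 = 21. ✓

y(n) = 3y(n-1) - 3y(n-2), y(0) = 1, y(1) = 5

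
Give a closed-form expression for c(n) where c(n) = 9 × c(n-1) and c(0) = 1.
Recurrence: c(n) = 9 × c(n-1), initial: c(0) = 1.
Each term is 9 times the previous, so this is geometric with ratio 9. After n steps: c(n) = c(0)·9ⁿ = 9ⁿ.

c(n) = 9ⁿ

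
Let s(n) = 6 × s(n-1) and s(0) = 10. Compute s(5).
Computing step by step:
s(0) = 10
s(1) = 6 × 10 = 60
s(2) = 6 × 60 = 360
s(3) = 6 × 360 = 2160
s(4) = 6 × 2160 = 12960
s(5) = 6 × 12960 = 77760

77760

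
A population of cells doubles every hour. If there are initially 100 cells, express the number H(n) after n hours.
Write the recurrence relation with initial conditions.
Each hour multiplies the count by 2, so the count after n hours depends only on the count after n-1 hours: H(n) = 2 × H(n-1). The starting count gives H(0) = 100.
Unrolling n times gives the closed form H(n) = 100 × 2ⁿ.

H(n) = 2 × H(n-1), H(0) = 100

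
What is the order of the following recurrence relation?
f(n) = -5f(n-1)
The order is the largest lag k for which f(n-k) appears. Here the deepest term is f(n-1), so the order is 1.

Order 1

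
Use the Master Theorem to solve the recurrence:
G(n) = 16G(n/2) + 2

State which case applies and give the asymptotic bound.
Master Theorem template: G(n) = a·G(n/b) + f(n).
Here: a=16, b=2, f(n)=2
Compute log_b(a) = log_2(16) = 4.
f(n) = 2 = O(n^(4-ε)) with ε = 4. Case 1: G(n) = Θ(n^log_b(a)) = Θ(n^4).

Case 1: G(n) = Θ(n^4)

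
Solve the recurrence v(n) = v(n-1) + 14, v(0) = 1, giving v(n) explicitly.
Recurrence: v(n) = v(n-1) + 14, initial: v(0) = 1.
Each step adds 14, so v(n) = v(0) + 14n = 14n + 1.

v(n) = 14n + 1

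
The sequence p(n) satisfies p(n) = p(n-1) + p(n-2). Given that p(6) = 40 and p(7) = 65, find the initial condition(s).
Work backwards using p(k) = p(k+2) - p(k+1):
p(5) = p(7) - p(6) = 65 - 40 = 25
p(4) = p(6) - p(5) = 40 - 25 = 15
p(3) = p(5) - p(4) = 25 - 15 = 10
p(2) = p(4) - p(3) = 15 - 10 = 5
p(1) = p(3) - p(2) = 10 - 5 = 5
p(0) = p(2) - p(1) = 5 - 5 = 0

p(0) = 0, p(1) = 5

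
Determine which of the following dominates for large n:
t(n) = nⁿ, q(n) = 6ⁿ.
Comparing growth rates:
Growth-rate hierarchy: log n ≺ any polynomial ≺ any exponential cⁿ (c>1) ≺ n! ≺ nⁿ.
super-exponential nⁿ dominates exponential base 6 asymptotically.

t(n) grows faster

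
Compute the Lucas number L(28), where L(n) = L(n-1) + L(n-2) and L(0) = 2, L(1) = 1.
Computing the sequence terms:
2, 1, 3, 4, 7, 11, 18, 29, 47, 76, 123, 199, 322, 521, 843, 1364, 2207, 3571, 5778, 9349, 15127, 24476, 39603, 64079, 103682, 167761, 271443, 439204, 710647

710647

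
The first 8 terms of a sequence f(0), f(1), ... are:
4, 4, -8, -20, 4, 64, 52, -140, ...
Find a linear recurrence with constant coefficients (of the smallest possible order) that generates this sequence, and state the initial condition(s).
Look for the lowest-order linear relation among consecutive terms.
Observation: f(n) - 1·f(n-1) - (-3)·f(n-2) = 0 holds for the shown terms, and no order-1 relation f(n) = α·f(n-1) + β fits.
Check at n=3: 1·-8 + (-3)·4 = -20. ✓

f(n) = f(n-1) - 3f(n-2), f(0) = 4, f(1) = 4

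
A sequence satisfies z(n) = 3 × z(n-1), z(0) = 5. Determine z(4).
Computing step by step:
z(0) = 5
z(1) = 3 × 5 = 15
z(2) = 3 × 15 = 45
z(3) = 3 × 45 = 135
z(4) = 3 × 135 = 405

405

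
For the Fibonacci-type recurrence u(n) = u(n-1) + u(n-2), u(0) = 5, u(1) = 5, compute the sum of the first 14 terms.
Computing the sequence terms: 5, 5, 10, 15, 25, 40, 65, 105, 170, 275, 445, 720, 1165, 1885
Adding these values together:

4930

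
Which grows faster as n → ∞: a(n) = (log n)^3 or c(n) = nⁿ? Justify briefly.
Comparing growth rates:
Growth-rate hierarchy: log n ≺ any polynomial ≺ any exponential cⁿ (c>1) ≺ n! ≺ nⁿ.
super-exponential nⁿ dominates polylogarithmic (log n)^3 asymptotically.

c(n) grows faster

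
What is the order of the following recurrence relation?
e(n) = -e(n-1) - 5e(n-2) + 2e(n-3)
The order is the largest lag k for which e(n-k) appears. Here the deepest term is e(n-3), so the order is 3.

Order 3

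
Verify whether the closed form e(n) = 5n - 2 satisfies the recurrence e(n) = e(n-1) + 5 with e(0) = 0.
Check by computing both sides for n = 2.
From the recurrence with e(0) = 0:
  e(0) = 0, e(1) = 5, e(2) = 10
  so the recurrence gives e(2) = 10.
From the proposed closed form e(n) = 5n - 2:
  e(2) = 8.
The recurrence gives 10 but the closed form gives 8, so the closed form does not satisfy the recurrence.

No, the closed form is incorrect.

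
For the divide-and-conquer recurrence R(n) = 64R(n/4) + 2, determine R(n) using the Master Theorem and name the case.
Master Theorem template: R(n) = a·R(n/b) + f(n).
Here: a=64, b=4, f(n)=2
Compute log_b(a) = log_4(64) = 3.
f(n) = 2 = O(n^(3-ε)) with ε = 3. Case 1: R(n) = Θ(n^log_b(a)) = Θ(n^3).

Case 1: R(n) = Θ(n^3)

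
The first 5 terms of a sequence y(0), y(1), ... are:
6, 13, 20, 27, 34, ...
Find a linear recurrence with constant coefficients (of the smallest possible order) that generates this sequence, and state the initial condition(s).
Look for the lowest-order linear relation among consecutive terms.
Observation: consecutive differences are constant (= 7).
Check at n=2: 1·13 + 7 = 20. ✓

y(n) = y(n-1) + 7, y(0) = 6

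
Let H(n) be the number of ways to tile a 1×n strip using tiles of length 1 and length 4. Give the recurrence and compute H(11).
Condition on the last tile: it has length 1 (leaving a 1×(n-1) strip) or length 4 (leaving a 1×(n-4) strip), so H(n) = H(n-1) + H(n-4) (order-4 linear recurrence).
For 0 ≤ i < 4 only unit tiles fit, so H(i) = 1.
Iterating the recurrence: H(4) = 2, H(5) = 3, H(6) = 4, H(7) = 5, H(8) = 7, H(9) = 10, H(10) = 14, H(11) = 19.

H(n) = H(n-1) + H(n-4), with H(i) = 1 for 0 ≤ i < 4; H(11) = 19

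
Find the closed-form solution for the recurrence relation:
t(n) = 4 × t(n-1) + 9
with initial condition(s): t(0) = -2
Recurrence: t(n) = 4 × t(n-1) + 9, initial: t(0) = -2.
Try t(n) = A·4ⁿ + C. Substituting: A·4ⁿ + C = 4(A·4ⁿ⁻¹ + C) + 9 = A·4ⁿ + 4C + 9, so C = 4C + 9, giving C = -3. Then t(0) = A - 3 = -2 gives A = 1.

t(n) = 4ⁿ - 3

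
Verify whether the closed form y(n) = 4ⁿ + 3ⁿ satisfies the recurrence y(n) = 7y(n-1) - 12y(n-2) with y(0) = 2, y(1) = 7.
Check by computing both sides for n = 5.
From the recurrence with y(0) = 2, y(1) = 7:
  y(0) = 2, y(1) = 7, y(2) = 25, y(3) = 91, y(4) = 337, y(5) = 1267
  so the recurrence gives y(5) = 1267.
From the proposed closed form y(n) = 4ⁿ + 3ⁿ:
  y(5) = 1267.
Both sides give 1267 at n = 5, and the initial condition(s) match, so the closed form is consistent.

Yes, the closed form is correct.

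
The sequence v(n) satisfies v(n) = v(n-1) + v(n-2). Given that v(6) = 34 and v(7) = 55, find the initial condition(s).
Work backwards using v(k) = v(k+2) - v(k+1):
v(5) = v(7) - v(6) = 55 - 34 = 21
v(4) = v(6) - v(5) = 34 - 21 = 13
v(3) = v(5) - v(4) = 21 - 13 = 8
v(2) = v(4) - v(3) = 13 - 8 = 5
v(1) = v(3) - v(2) = 8 - 5 = 3
v(0) = v(2) - v(1) = 5 - 3 = 2

v(0) = 2, v(1) = 3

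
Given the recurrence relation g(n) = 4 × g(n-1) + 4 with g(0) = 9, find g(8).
Computing step by step:
g(0) = 9
g(1) = 4 × 9 + 4 = 40
g(2) = 4 × 40 + 4 = 164
g(3) = 4 × 164 + 4 = 660
g(4) = 4 × 660 + 4 = 2644
g(5) = 4 × 2644 + 4 = 10580
g(6) = 4 × 10580 + 4 = 42324
g(7) = 4 × 42324 + 4 = 169300
g(8) = 4 × 169300 + 4 = 677204

677204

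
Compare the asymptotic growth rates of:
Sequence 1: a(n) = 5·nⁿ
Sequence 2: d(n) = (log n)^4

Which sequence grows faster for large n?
Comparing growth rates:
Growth-rate hierarchy: log n ≺ any polynomial ≺ any exponential cⁿ (c>1) ≺ n! ≺ nⁿ.
super-exponential nⁿ dominates polylogarithmic (log n)^4 asymptotically.

a(n) grows faster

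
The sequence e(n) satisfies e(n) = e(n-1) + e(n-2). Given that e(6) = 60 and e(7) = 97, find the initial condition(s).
Work backwards using e(k) = e(k+2) - e(k+1):
e(5) = e(7) - e(6) = 97 - 60 = 37
e(4) = e(6) - e(5) = 60 - 37 = 23
e(3) = e(5) - e(4) = 37 - 23 = 14
e(2) = e(4) - e(3) = 23 - 14 = 9
e(1) = e(3) - e(2) = 14 - 9 = 5
e(0) = e(2) - e(1) = 9 - 5 = 4

e(0) = 4, e(1) = 5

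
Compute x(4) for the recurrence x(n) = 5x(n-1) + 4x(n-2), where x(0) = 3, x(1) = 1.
Computing the sequence terms:
3, 1, 17, 89, 513

513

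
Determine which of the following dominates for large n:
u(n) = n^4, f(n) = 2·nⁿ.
Comparing growth rates:
Growth-rate hierarchy: log n ≺ any polynomial ≺ any exponential cⁿ (c>1) ≺ n! ≺ nⁿ.
super-exponential nⁿ dominates polynomial degree 4 asymptotically.

f(n) grows faster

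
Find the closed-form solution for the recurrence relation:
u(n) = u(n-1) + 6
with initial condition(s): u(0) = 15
Recurrence: u(n) = u(n-1) + 6, initial: u(0) = 15.
Each step adds 6, so u(n) = u(0) + 6n = 6n + 15.

u(n) = 6n + 15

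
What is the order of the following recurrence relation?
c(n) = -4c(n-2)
The order is the largest lag k for which c(n-k) appears. Here the deepest term is c(n-2), so the order is 2.

Order 2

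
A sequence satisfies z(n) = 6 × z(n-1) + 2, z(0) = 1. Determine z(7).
Computing step by step:
z(0) = 1
z(1) = 6 × 1 + 2 = 8
z(2) = 6 × 8 + 2 = 50
z(3) = 6 × 50 + 2 = 302
z(4) = 6 × 302 + 2 = 1814
z(5) = 6 × 1814 + 2 = 10886
z(6) = 6 × 10886 + 2 = 65318
z(7) = 6 × 65318 + 2 = 391910

391910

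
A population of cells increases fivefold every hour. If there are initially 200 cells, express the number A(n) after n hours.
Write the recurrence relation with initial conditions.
Each hour multiplies the count by 5, so the count after n hours depends only on the count after n-1 hours: A(n) = 5 × A(n-1). The starting count gives A(0) = 200.
Unrolling n times gives the closed form A(n) = 200 × 5ⁿ.

A(n) = 5 × A(n-1), A(0) = 200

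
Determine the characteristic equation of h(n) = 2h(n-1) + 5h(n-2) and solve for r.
Substitute h(n) = rⁿ and divide through by rⁿ⁻²: r² - 2r - 5 = 0
Discriminant: 2² + 4·5 = 24, not a perfect square, so by the quadratic formula r = (2 ± √24)/2.
General solution: h(n) = A·r₁ⁿ + B·r₂ⁿ where r₁,r₂ = (2 ± √24)/2

Characteristic: r² - 2r - 5 = 0, Roots: r = (2 ± √24)/2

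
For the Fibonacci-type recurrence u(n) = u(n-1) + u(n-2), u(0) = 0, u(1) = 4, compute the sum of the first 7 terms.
Computing the sequence terms: 0, 4, 4, 8, 12, 20, 32
Adding these values together:

80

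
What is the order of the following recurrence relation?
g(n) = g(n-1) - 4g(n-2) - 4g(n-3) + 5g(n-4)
The order is the largest lag k for which g(n-k) appears. Here the deepest term is g(n-4), so the order is 4.

Order 4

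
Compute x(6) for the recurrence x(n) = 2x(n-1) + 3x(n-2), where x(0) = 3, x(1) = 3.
Computing the sequence terms:
3, 3, 15, 39, 123, 363, 1095

1095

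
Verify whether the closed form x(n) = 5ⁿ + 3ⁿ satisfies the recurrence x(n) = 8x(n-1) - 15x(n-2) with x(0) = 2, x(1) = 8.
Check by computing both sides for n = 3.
From the recurrence with x(0) = 2, x(1) = 8:
  x(0) = 2, x(1) = 8, x(2) = 34, x(3) = 152
  so the recurrence gives x(3) = 152.
From the proposed closed form x(n) = 5ⁿ + 3ⁿ:
  x(3) = 152.
Both sides give 152 at n = 3, and the initial condition(s) match, so the closed form is consistent.

Yes, the closed form is correct.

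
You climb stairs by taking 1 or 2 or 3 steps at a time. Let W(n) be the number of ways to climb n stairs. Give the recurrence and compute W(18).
Condition on the size of the last step (1 to 3): before it there were n-1, …, n-3 stairs climbed, and these cases are disjoint, so W(n) = W(n-1) + W(n-2) + W(n-3) (order-3 linear recurrence).
Initial conditions by direct count (compositions of i into parts ≤ 3): W(1) = 1; W(2) = 2; W(3) = 4.
Iterating the recurrence: W(4) = 7, W(5) = 13, W(6) = 24, W(7) = 44, W(8) = 81, W(9) = 149, W(10) = 274, W(11) = 504, W(12) = 927, W(13) = 1705, W(14) = 3136, W(15) = 5768, W(16) = 10609, W(17) = 19513, W(18) = 35890.

W(n) = W(n-1) + W(n-2) + W(n-3), W(1) = 1, W(2) = 2, W(3) = 4; W(18) = 35890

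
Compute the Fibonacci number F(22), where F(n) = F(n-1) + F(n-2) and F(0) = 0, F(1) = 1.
Computing the sequence terms:
0, 1, 1, 2, 3, 5, 8, 13, 21, 34, 55, 89, 144, 233, 377, 610, 987, 1597, 2584, 4181, 6765, 10946, 17711

17711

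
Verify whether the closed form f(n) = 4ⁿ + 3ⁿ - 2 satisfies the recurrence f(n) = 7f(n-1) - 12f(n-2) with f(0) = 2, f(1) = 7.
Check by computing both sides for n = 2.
From the recurrence with f(0) = 2, f(1) = 7:
  f(0) = 2, f(1) = 7, f(2) = 25
  so the recurrence gives f(2) = 25.
From the proposed closed form f(n) = 4ⁿ + 3ⁿ - 2:
  f(2) = 23.
The recurrence gives 25 but the closed form gives 23, so the closed form does not satisfy the recurrence.

No, the closed form is incorrect.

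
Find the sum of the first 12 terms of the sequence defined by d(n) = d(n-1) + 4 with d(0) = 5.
Computing the sequence terms: 5, 9, 13, 17, 21, 25, 29, 33, 37, 41, 45, 49
Adding these values together:

324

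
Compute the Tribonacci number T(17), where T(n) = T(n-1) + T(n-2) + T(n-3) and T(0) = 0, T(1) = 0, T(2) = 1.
Computing the sequence terms:
0, 0, 1, 1, 2, 4, 7, 13, 24, 44, 81, 149, 274, 504, 927, 1705, 3136, 5768

5768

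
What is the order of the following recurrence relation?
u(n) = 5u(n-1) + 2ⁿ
The order is the largest lag k for which u(n-k) appears. Here the deepest term is u(n-1) (the 2ⁿ term is non-homogeneous and does not affect the order), so the order is 1.

Order 1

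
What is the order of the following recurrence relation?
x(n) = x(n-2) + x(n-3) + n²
The order is the largest lag k for which x(n-k) appears. Here the deepest term is x(n-3) (the n² term is non-homogeneous and does not affect the order), so the order is 3.

Order 3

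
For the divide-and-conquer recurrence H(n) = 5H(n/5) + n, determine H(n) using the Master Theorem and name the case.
Master Theorem template: H(n) = a·H(n/b) + f(n).
Here: a=5, b=5, f(n)=n
Compute log_b(a) = log_5(5) = 1.
f(n) = n = Θ(n). Case 2: H(n) = Θ(n log n).

Case 2: H(n) = Θ(n log n)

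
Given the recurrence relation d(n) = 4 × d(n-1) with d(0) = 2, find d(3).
Computing step by step:
d(0) = 2
d(1) = 4 × 2 = 8
d(2) = 4 × 8 = 32
d(3) = 4 × 32 = 128

128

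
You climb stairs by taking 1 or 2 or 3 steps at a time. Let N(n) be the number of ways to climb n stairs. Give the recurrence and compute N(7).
Condition on the size of the last step (1 to 3): before it there were n-1, …, n-3 stairs climbed, and these cases are disjoint, so N(n) = N(n-1) + N(n-2) + N(n-3) (order-3 linear recurrence).
Initial conditions by direct count (compositions of i into parts ≤ 3): N(1) = 1; N(2) = 2; N(3) = 4.
Iterating the recurrence: N(4) = 7, N(5) = 13, N(6) = 24, N(7) = 44.

N(n) = N(n-1) + N(n-2) + N(n-3), N(1) = 1, N(2) = 2, N(3) = 4; N(7) = 44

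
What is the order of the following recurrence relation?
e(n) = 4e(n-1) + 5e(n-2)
The order is the largest lag k for which e(n-k) appears. Here the deepest term is e(n-2), so the order is 2.

Order 2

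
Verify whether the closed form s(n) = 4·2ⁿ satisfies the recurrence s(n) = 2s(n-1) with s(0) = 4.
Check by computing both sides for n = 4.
From the recurrence with s(0) = 4:
  s(0) = 4, s(1) = 8, s(2) = 16, s(3) = 32, s(4) = 64
  so the recurrence gives s(4) = 64.
From the proposed closed form s(n) = 4·2ⁿ:
  s(4) = 64.
Both sides give 64 at n = 4, and the initial condition(s) match, so the closed form is consistent.

Yes, the closed form is correct.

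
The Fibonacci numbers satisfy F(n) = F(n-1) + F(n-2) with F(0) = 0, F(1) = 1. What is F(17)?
Computing the sequence terms:
0, 1, 1, 2, 3, 5, 8, 13, 21, 34, 55, 89, 144, 233, 377, 610, 987, 1597

1597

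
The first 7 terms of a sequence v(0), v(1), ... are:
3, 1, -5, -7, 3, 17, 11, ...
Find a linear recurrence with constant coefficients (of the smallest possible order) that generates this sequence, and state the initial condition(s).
Look for the lowest-order linear relation among consecutive terms.
Observation: v(n) - 1·v(n-1) - (-2)·v(n-2) = 0 holds for the shown terms, and no order-1 relation v(n) = α·v(n-1) + β fits.
Check at n=3: 1·-5 + (-2)·1 = -7. ✓

v(n) = v(n-1) - 2v(n-2), v(0) = 3, v(1) = 1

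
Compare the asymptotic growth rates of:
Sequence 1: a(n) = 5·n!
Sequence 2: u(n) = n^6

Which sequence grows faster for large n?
Comparing growth rates:
Growth-rate hierarchy: log n ≺ any polynomial ≺ any exponential cⁿ (c>1) ≺ n! ≺ nⁿ.
factorial dominates polynomial degree 6 asymptotically.

a(n) grows faster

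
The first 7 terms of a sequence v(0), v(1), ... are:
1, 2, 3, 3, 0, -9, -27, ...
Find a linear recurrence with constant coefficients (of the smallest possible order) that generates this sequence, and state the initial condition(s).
Look for the lowest-order linear relation among consecutive terms.
Observation: v(n) - 3·v(n-1) - (-3)·v(n-2) = 0 holds for the shown terms, and no order-1 relation v(n) = α·v(n-1) + β fits.
Check at n=3: 3·3 + (-3)·2 = 3. ✓

v(n) = 3v(n-1) - 3v(n-2), v(0) = 1, v(1) = 2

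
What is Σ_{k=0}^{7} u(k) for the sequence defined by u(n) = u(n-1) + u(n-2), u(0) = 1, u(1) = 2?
Computing the sequence terms: 1, 2, 3, 5, 8, 13, 21, 34
Adding these values together:

87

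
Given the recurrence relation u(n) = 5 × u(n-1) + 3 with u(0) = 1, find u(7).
Computing step by step:
u(0) = 1
u(1) = 5 × 1 + 3 = 8
u(2) = 5 × 8 + 3 = 43
u(3) = 5 × 43 + 3 = 218
u(4) = 5 × 218 + 3 = 1093
u(5) = 5 × 1093 + 3 = 5468
u(6) = 5 × 5468 + 3 = 27343
u(7) = 5 × 27343 + 3 = 136718

136718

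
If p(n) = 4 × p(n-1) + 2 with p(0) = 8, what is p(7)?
Computing step by step:
p(0) = 8
p(1) = 4 × 8 + 2 = 34
p(2) = 4 × 34 + 2 = 138
p(3) = 4 × 138 + 2 = 554
p(4) = 4 × 554 + 2 = 2218
p(5) = 4 × 2218 + 2 = 8874
p(6) = 4 × 8874 + 2 = 35498
p(7) = 4 × 35498 + 2 = 141994

141994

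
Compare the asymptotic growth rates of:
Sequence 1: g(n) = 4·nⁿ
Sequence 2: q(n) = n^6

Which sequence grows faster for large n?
Comparing growth rates:
Growth-rate hierarchy: log n ≺ any polynomial ≺ any exponential cⁿ (c>1) ≺ n! ≺ nⁿ.
super-exponential nⁿ dominates polynomial degree 6 asymptotically.

g(n) grows faster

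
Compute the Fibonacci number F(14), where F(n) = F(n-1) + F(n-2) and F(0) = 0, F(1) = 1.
Computing the sequence terms:
0, 1, 1, 2, 3, 5, 8, 13, 21, 34, 55, 89, 144, 233, 377

377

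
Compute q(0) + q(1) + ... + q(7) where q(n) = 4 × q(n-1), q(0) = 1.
Computing the sequence terms: 1, 4, 16, 64, 256, 1024, 4096, 16384
Adding these values together:

21845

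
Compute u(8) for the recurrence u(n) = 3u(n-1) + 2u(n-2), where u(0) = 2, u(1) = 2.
Computing the sequence terms:
2, 2, 10, 34, 122, 434, 1546, 5506, 19610

19610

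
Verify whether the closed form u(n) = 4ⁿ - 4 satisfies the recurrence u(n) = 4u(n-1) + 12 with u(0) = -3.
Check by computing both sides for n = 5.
From the recurrence with u(0) = -3:
  u(0) = -3, u(1) = 0, u(2) = 12, u(3) = 60, u(4) = 252, u(5) = 1020
  so the recurrence gives u(5) = 1020.
From the proposed closed form u(n) = 4ⁿ - 4:
  u(5) = 1020.
Both sides give 1020 at n = 5, and the initial condition(s) match, so the closed form is consistent.

Yes, the closed form is correct.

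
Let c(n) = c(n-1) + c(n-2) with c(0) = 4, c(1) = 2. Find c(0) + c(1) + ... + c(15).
Computing the sequence terms: 4, 2, 6, 8, 14, 22, 36, 58, 94, 152, 246, 398, 644, 1042, 1686, 2728
Adding these values together:

7140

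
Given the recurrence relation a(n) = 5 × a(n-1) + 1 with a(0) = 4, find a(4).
Computing step by step:
a(0) = 4
a(1) = 5 × 4 + 1 = 21
a(2) = 5 × 21 + 1 = 106
a(3) = 5 × 106 + 1 = 531
a(4) = 5 × 531 + 1 = 2656

2656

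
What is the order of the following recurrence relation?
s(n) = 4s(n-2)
The order is the largest lag k for which s(n-k) appears. Here the deepest term is s(n-2), so the order is 2.

Order 2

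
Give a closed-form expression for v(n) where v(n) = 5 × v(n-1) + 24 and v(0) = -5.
Recurrence: v(n) = 5 × v(n-1) + 24, initial: v(0) = -5.
Try v(n) = A·5ⁿ + C. Substituting: A·5ⁿ + C = 5(A·5ⁿ⁻¹ + C) + 24 = A·5ⁿ + 5C + 24, so C = 5C + 24, giving C = -6. Then v(0) = A - 6 = -5 gives A = 1.

v(n) = 5ⁿ - 6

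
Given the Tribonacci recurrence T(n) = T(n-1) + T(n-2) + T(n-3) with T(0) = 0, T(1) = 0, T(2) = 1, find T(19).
Computing the sequence terms:
0, 0, 1, 1, 2, 4, 7, 13, 24, 44, 81, 149, 274, 504, 927, 1705, 3136, 5768, 10609, 19513

19513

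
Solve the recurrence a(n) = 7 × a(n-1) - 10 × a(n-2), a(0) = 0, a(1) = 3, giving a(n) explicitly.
Recurrence: a(n) = 7 × a(n-1) - 10 × a(n-2), initial: a(0) = 0, a(1) = 3.
Characteristic equation: r² - 7r + 10 = 0, which factors as (r - 5)(r - 2) = 0, so r = 5, 2. General solution a(n) = A·5ⁿ + B·2ⁿ. From a(0) = 0: A + B = 0. From a(1) = 3: 5A + 2B = 3. Solving gives A = 1, B = -1.

a(n) = 5ⁿ - 2ⁿ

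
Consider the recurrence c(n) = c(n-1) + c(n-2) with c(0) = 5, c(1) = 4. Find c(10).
Computing the sequence terms:
5, 4, 9, 13, 22, 35, 57, 92, 149, 241, 390

390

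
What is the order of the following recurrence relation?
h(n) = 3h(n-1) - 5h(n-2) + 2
The order is the largest lag k for which h(n-k) appears. Here the deepest term is h(n-2) (the 2 term is non-homogeneous and does not affect the order), so the order is 2.

Order 2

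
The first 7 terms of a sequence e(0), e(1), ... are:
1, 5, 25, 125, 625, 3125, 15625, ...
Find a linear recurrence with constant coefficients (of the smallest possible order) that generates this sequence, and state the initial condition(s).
Look for the lowest-order linear relation among consecutive terms.
Observation: each term is 5× the previous.
Check at n=2: 5·5 = 25. ✓

e(n) = 5 × e(n-1), e(0) = 1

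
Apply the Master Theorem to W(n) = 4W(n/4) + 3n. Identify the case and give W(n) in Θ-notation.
Master Theorem template: W(n) = a·W(n/b) + f(n).
Here: a=4, b=4, f(n)=3n
Compute log_b(a) = log_4(4) = 1.
f(n) = 3n = Θ(n). Case 2: W(n) = Θ(n log n).

Case 2: W(n) = Θ(n log n)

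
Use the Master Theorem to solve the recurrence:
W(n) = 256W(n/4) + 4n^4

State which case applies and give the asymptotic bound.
Master Theorem template: W(n) = a·W(n/b) + f(n).
Here: a=256, b=4, f(n)=4n^4
Compute log_b(a) = log_4(256) = 4.
f(n) = 4n^4 = Θ(n^4). Case 2: W(n) = Θ(n^4 log n).

Case 2: W(n) = Θ(n^4 log n)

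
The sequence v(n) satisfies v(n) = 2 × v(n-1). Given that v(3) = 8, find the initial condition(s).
In general v(n) = 2ⁿ · v(0). At n = 3: v(0) = v(3) / 2^3 = 8 / 8 = 1.

v(0) = 1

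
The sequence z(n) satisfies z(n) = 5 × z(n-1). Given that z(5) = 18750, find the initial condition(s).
In general z(n) = 5ⁿ · z(0). At n = 5: z(0) = z(5) / 5^5 = 18750 / 3125 = 6.

z(0) = 6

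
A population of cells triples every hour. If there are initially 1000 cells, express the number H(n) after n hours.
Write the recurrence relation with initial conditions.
Each hour multiplies the count by 3, so the count after n hours depends only on the count after n-1 hours: H(n) = 3 × H(n-1). The starting count gives H(0) = 1000.
Unrolling n times gives the closed form H(n) = 1000 × 3ⁿ.

H(n) = 3 × H(n-1), H(0) = 1000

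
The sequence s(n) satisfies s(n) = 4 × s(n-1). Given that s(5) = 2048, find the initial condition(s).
In general s(n) = 4ⁿ · s(0). At n = 5: s(0) = s(5) / 4^5 = 2048 / 1024 = 2.

s(0) = 2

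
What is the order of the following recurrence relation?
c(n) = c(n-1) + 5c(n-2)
The order is the largest lag k for which c(n-k) appears. Here the deepest term is c(n-2), so the order is 2.

Order 2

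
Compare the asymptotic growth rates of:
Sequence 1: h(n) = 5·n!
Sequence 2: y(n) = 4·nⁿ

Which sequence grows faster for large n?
Comparing growth rates:
Growth-rate hierarchy: log n ≺ any polynomial ≺ any exponential cⁿ (c>1) ≺ n! ≺ nⁿ.
super-exponential nⁿ dominates factorial asymptotically.

y(n) grows faster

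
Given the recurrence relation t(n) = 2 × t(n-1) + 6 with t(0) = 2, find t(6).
Computing step by step:
t(0) = 2
t(1) = 2 × 2 + 6 = 10
t(2) = 2 × 10 + 6 = 26
t(3) = 2 × 26 + 6 = 58
t(4) = 2 × 58 + 6 = 122
t(5) = 2 × 122 + 6 = 250
t(6) = 2 × 250 + 6 = 506

506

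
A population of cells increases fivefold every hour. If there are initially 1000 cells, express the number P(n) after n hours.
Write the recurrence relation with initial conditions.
Each hour multiplies the count by 5, so the count after n hours depends only on the count after n-1 hours: P(n) = 5 × P(n-1). The starting count gives P(0) = 1000.
Unrolling n times gives the closed form P(n) = 1000 × 5ⁿ.

P(n) = 5 × P(n-1), P(0) = 1000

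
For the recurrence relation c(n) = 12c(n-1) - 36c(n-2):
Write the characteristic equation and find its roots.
Substitute c(n) = rⁿ and divide through by rⁿ⁻²: r² - 12r + 36 = 0
Factor: (r - 6)² = 0, so r = 6 (double root).
General solution: c(n) = (A + Bn)·6ⁿ

Characteristic: r² - 12r + 36 = 0, Roots: r = 6 (double root)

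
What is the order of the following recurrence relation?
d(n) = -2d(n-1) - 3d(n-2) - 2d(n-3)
The order is the largest lag k for which d(n-k) appears. Here the deepest term is d(n-3), so the order is 3.

Order 3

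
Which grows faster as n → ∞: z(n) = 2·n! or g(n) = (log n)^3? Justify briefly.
Comparing growth rates:
Growth-rate hierarchy: log n ≺ any polynomial ≺ any exponential cⁿ (c>1) ≺ n! ≺ nⁿ.
factorial dominates polylogarithmic (log n)^3 asymptotically.

z(n) grows faster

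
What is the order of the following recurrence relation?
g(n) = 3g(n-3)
The order is the largest lag k for which g(n-k) appears. Here the deepest term is g(n-3), so the order is 3.

Order 3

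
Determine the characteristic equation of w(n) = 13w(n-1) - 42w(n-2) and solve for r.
Substitute w(n) = rⁿ and divide through by rⁿ⁻²: r² - 13r + 42 = 0
Factor: (r - 6)(r - 7) = 0, so r = 6, 7.
General solution: w(n) = A·6ⁿ + B·7ⁿ

Characteristic: r² - 13r + 42 = 0, Roots: r = 6, 7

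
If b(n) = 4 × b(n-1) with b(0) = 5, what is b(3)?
Computing step by step:
b(0) = 5
b(1) = 4 × 5 = 20
b(2) = 4 × 20 = 80
b(3) = 4 × 80 = 320

320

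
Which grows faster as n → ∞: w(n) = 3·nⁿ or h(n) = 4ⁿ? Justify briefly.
Comparing growth rates:
Growth-rate hierarchy: log n ≺ any polynomial ≺ any exponential cⁿ (c>1) ≺ n! ≺ nⁿ.
super-exponential nⁿ dominates exponential base 4 asymptotically.

w(n) grows faster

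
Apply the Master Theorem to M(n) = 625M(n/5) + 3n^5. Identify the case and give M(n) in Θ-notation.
Master Theorem template: M(n) = a·M(n/b) + f(n).
Here: a=625, b=5, f(n)=3n^5
Compute log_b(a) = log_5(625) = 4.
f(n) = 3n^5 = Ω(n^(4+ε)) with ε = 1, and the regularity condition holds (a·f(n/b) = (a/b^5)·f(n) with a/b^5 = 5^-1 < 1). Case 3: M(n) = Θ(f(n)) = Θ(n^5).

Case 3: M(n) = Θ(n^5)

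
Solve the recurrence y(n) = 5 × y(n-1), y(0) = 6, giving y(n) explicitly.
Recurrence: y(n) = 5 × y(n-1), initial: y(0) = 6.
Each term is 5 times the previous, so this is geometric with ratio 5. After n steps: y(n) = y(0)·5ⁿ = 6·5ⁿ.

y(n) = 6·5ⁿ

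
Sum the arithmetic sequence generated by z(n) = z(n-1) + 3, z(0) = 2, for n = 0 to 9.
Computing the sequence terms: 2, 5, 8, 11, 14, 17, 20, 23, 26, 29
Adding these values together:

155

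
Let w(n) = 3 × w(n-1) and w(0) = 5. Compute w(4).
Computing step by step:
w(0) = 5
w(1) = 3 × 5 = 15
w(2) = 3 × 15 = 45
w(3) = 3 × 45 = 135
w(4) = 3 × 135 = 405

405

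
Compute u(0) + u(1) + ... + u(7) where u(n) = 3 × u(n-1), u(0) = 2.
Computing the sequence terms: 2, 6, 18, 54, 162, 486, 1458, 4374
Adding these values together:

6560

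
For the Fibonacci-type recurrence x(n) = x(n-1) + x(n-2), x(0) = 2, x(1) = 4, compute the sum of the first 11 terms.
Computing the sequence terms: 2, 4, 6, 10, 16, 26, 42, 68, 110, 178, 288
Adding these values together:

750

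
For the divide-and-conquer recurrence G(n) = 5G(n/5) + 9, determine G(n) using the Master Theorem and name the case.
Master Theorem template: G(n) = a·G(n/b) + f(n).
Here: a=5, b=5, f(n)=9
Compute log_b(a) = log_5(5) = 1.
f(n) = 9 = O(n^(1-ε)) with ε = 1. Case 1: G(n) = Θ(n^log_b(a)) = Θ(n).

Case 1: G(n) = Θ(n)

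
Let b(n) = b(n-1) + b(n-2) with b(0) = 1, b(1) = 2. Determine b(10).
Computing the sequence terms:
1, 2, 3, 5, 8, 13, 21, 34, 55, 89, 144

144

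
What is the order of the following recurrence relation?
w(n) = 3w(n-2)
The order is the largest lag k for which w(n-k) appears. Here the deepest term is w(n-2), so the order is 2.

Order 2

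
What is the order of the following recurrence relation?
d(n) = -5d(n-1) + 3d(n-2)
The order is the largest lag k for which d(n-k) appears. Here the deepest term is d(n-2), so the order is 2.

Order 2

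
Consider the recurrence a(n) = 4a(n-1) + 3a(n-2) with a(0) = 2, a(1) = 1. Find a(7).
Computing the sequence terms:
2, 1, 10, 43, 202, 937, 4354, 20227

20227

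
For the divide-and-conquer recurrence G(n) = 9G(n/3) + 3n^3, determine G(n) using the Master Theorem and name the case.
Master Theorem template: G(n) = a·G(n/b) + f(n).
Here: a=9, b=3, f(n)=3n^3
Compute log_b(a) = log_3(9) = 2.
f(n) = 3n^3 = Ω(n^(2+ε)) with ε = 1, and the regularity condition holds (a·f(n/b) = (a/b^3)·f(n) with a/b^3 = 3^-1 < 1). Case 3: G(n) = Θ(f(n)) = Θ(n^3).

Case 3: G(n) = Θ(n^3)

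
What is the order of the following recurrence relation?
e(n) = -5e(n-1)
The order is the largest lag k for which e(n-k) appears. Here the deepest term is e(n-1), so the order is 1.

Order 1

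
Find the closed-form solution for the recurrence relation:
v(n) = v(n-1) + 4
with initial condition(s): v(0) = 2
Recurrence: v(n) = v(n-1) + 4, initial: v(0) = 2.
Each step adds 4, so v(n) = v(0) + 4n = 4n + 2.

v(n) = 4n + 2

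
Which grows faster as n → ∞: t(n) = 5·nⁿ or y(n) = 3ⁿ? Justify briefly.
Comparing growth rates:
Growth-rate hierarchy: log n ≺ any polynomial ≺ any exponential cⁿ (c>1) ≺ n! ≺ nⁿ.
super-exponential nⁿ dominates exponential base 3 asymptotically.

t(n) grows faster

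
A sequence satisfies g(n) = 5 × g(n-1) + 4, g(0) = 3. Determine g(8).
Computing step by step:
g(0) = 3
g(1) = 5 × 3 + 4 = 19
g(2) = 5 × 19 + 4 = 99
g(3) = 5 × 99 + 4 = 499
g(4) = 5 × 499 + 4 = 2499
g(5) = 5 × 2499 + 4 = 12499
g(6) = 5 × 12499 + 4 = 62499
g(7) = 5 × 62499 + 4 = 312499
g(8) = 5 × 312499 + 4 = 1562499

1562499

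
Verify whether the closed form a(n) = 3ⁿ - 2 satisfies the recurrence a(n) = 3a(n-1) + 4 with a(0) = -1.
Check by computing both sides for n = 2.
From the recurrence with a(0) = -1:
  a(0) = -1, a(1) = 1, a(2) = 7
  so the recurrence gives a(2) = 7.
From the proposed closed form a(n) = 3ⁿ - 2:
  a(2) = 7.
Both sides give 7 at n = 2, and the initial condition(s) match, so the closed form is consistent.

Yes, the closed form is correct.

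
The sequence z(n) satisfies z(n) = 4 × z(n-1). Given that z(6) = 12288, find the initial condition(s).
In general z(n) = 4ⁿ · z(0). At n = 6: z(0) = z(6) / 4^6 = 12288 / 4096 = 3.

z(0) = 3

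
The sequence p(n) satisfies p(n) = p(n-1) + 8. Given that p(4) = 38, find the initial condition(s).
p(4) = p(0) + 4·8, so p(0) = 38 - 32 = 6.

p(0) = 6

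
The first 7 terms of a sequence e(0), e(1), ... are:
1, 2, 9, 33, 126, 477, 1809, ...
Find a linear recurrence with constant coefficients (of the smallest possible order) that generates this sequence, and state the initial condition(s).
Look for the lowest-order linear relation among consecutive terms.
Observation: e(n) - 3·e(n-1) - (3)·e(n-2) = 0 holds for the shown terms, and no order-1 relation e(n) = α·e(n-1) + β fits.
Check at n=3: 3·9 + (3)·2 = 33. ✓

e(n) = 3e(n-1) + 3e(n-2), e(0) = 1, e(1) = 2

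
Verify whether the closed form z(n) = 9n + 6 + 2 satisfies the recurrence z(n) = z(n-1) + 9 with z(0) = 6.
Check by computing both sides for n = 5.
From the recurrence with z(0) = 6:
  z(0) = 6, z(1) = 15, z(2) = 24, z(3) = 33, z(4) = 42, z(5) = 51
  so the recurrence gives z(5) = 51.
From the proposed closed form z(n) = 9n + 6 + 2:
  z(5) = 53.
The recurrence gives 51 but the closed form gives 53, so the closed form does not satisfy the recurrence.

No, the closed form is incorrect.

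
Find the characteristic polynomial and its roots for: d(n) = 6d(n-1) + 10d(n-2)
Substitute d(n) = rⁿ and divide through by rⁿ⁻²: r² - 6r - 10 = 0
Discriminant: 6² + 4·10 = 76, not a perfect square, so by the quadratic formula r = (6 ± √76)/2.
General solution: d(n) = A·r₁ⁿ + B·r₂ⁿ where r₁,r₂ = (6 ± √76)/2

Characteristic: r² - 6r - 10 = 0, Roots: r = (6 ± √76)/2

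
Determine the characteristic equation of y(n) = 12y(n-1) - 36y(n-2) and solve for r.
Substitute y(n) = rⁿ and divide through by rⁿ⁻²: r² - 12r + 36 = 0
Factor: (r - 6)² = 0, so r = 6 (double root).
General solution: y(n) = (A + Bn)·6ⁿ

Characteristic: r² - 12r + 36 = 0, Roots: r = 6 (double root)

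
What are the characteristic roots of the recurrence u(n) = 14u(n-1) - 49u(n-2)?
Substitute u(n) = rⁿ and divide through by rⁿ⁻²: r² - 14r + 49 = 0
Factor: (r - 7)² = 0, so r = 7 (double root).
General solution: u(n) = (A + Bn)·7ⁿ

Characteristic: r² - 14r + 49 = 0, Roots: r = 7 (double root)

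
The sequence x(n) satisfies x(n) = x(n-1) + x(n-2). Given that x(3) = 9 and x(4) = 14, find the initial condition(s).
Work backwards using x(k) = x(k+2) - x(k+1):
x(2) = x(4) - x(3) = 14 - 9 = 5
x(1) = x(3) - x(2) = 9 - 5 = 4
x(0) = x(2) - x(1) = 5 - 4 = 1

x(0) = 1, x(1) = 4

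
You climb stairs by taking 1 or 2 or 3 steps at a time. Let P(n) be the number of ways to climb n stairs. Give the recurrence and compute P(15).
Condition on the size of the last step (1 to 3): before it there were n-1, …, n-3 stairs climbed, and these cases are disjoint, so P(n) = P(n-1) + P(n-2) + P(n-3) (order-3 linear recurrence).
Initial conditions by direct count (compositions of i into parts ≤ 3): P(1) = 1; P(2) = 2; P(3) = 4.
Iterating the recurrence: P(4) = 7, P(5) = 13, P(6) = 24, P(7) = 44, P(8) = 81, P(9) = 149, P(10) = 274, P(11) = 504, P(12) = 927, P(13) = 1705, P(14) = 3136, P(15) = 5768.

P(n) = P(n-1) + P(n-2) + P(n-3), P(1) = 1, P(2) = 2, P(3) = 4; P(15) = 5768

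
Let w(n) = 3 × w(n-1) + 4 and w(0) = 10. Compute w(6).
Computing step by step:
w(0) = 10
w(1) = 3 × 10 + 4 = 34
w(2) = 3 × 34 + 4 = 106
w(3) = 3 × 106 + 4 = 322
w(4) = 3 × 322 + 4 = 970
w(5) = 3 × 970 + 4 = 2914
w(6) = 3 × 2914 + 4 = 8746

8746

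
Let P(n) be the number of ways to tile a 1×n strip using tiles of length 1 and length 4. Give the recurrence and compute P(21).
Condition on the last tile: it has length 1 (leaving a 1×(n-1) strip) or length 4 (leaving a 1×(n-4) strip), so P(n) = P(n-1) + P(n-4) (order-4 linear recurrence).
For 0 ≤ i < 4 only unit tiles fit, so P(i) = 1.
Iterating the recurrence: P(4) = 2, P(5) = 3, P(6) = 4, P(7) = 5, P(8) = 7, P(9) = 10, P(10) = 14, P(11) = 19, P(12) = 26, P(13) = 36, P(14) = 50, P(15) = 69, P(16) = 95, P(17) = 131, P(18) = 181, P(19) = 250, P(20) = 345, P(21) = 476.

P(n) = P(n-1) + P(n-4), with P(i) = 1 for 0 ≤ i < 4; P(21) = 476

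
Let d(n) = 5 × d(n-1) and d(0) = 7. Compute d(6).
Computing step by step:
d(0) = 7
d(1) = 5 × 7 = 35
d(2) = 5 × 35 = 175
d(3) = 5 × 175 = 875
d(4) = 5 × 875 = 4375
d(5) = 5 × 4375 = 21875
d(6) = 5 × 21875 = 109375

109375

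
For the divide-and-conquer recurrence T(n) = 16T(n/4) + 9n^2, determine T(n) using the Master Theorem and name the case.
Master Theorem template: T(n) = a·T(n/b) + f(n).
Here: a=16, b=4, f(n)=9n^2
Compute log_b(a) = log_4(16) = 2.
f(n) = 9n^2 = Θ(n^2). Case 2: T(n) = Θ(n^2 log n).

Case 2: T(n) = Θ(n^2 log n)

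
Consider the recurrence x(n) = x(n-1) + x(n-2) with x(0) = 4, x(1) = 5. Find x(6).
Computing the sequence terms:
4, 5, 9, 14, 23, 37, 60

60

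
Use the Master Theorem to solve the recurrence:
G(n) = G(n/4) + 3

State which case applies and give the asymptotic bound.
Master Theorem template: G(n) = a·G(n/b) + f(n).
Here: a=1, b=4, f(n)=3
Compute log_b(a) = log_4(1) = 0.
f(n) = 3 = Θ(1). Case 2: G(n) = Θ(log n).

Case 2: G(n) = Θ(log n)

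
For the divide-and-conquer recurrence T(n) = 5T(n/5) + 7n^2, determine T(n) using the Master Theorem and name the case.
Master Theorem template: T(n) = a·T(n/b) + f(n).
Here: a=5, b=5, f(n)=7n^2
Compute log_b(a) = log_5(5) = 1.
f(n) = 7n^2 = Ω(n^(1+ε)) with ε = 1, and the regularity condition holds (a·f(n/b) = (a/b^2)·f(n) with a/b^2 = 5^-1 < 1). Case 3: T(n) = Θ(f(n)) = Θ(n^2).

Case 3: T(n) = Θ(n^2)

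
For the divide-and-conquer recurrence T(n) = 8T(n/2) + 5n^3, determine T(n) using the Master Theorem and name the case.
Master Theorem template: T(n) = a·T(n/b) + f(n).
Here: a=8, b=2, f(n)=5n^3
Compute log_b(a) = log_2(8) = 3.
f(n) = 5n^3 = Θ(n^3). Case 2: T(n) = Θ(n^3 log n).

Case 2: T(n) = Θ(n^3 log n)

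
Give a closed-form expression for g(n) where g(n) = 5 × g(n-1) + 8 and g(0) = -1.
Recurrence: g(n) = 5 × g(n-1) + 8, initial: g(0) = -1.
Try g(n) = A·5ⁿ + C. Substituting: A·5ⁿ + C = 5(A·5ⁿ⁻¹ + C) + 8 = A·5ⁿ + 5C + 8, so C = 5C + 8, giving C = -2. Then g(0) = A - 2 = -1 gives A = 1.

g(n) = 5ⁿ - 2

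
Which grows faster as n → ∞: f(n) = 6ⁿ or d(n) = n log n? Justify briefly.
Comparing growth rates:
Growth-rate hierarchy: log n ≺ any polynomial ≺ any exponential cⁿ (c>1) ≺ n! ≺ nⁿ.
exponential base 6 dominates polynomial degree 1 (with log factor) asymptotically.

f(n) grows faster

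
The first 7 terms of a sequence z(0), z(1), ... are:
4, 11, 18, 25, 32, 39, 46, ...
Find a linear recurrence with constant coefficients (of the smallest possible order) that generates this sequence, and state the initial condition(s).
Look for the lowest-order linear relation among consecutive terms.
Observation: consecutive differences are constant (= 7).
Check at n=2: 1·11 + 7 = 18. ✓

z(n) = z(n-1) + 7, z(0) = 4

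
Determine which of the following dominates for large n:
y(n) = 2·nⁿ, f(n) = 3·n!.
Comparing growth rates:
Growth-rate hierarchy: log n ≺ any polynomial ≺ any exponential cⁿ (c>1) ≺ n! ≺ nⁿ.
super-exponential nⁿ dominates factorial asymptotically.

y(n) grows faster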